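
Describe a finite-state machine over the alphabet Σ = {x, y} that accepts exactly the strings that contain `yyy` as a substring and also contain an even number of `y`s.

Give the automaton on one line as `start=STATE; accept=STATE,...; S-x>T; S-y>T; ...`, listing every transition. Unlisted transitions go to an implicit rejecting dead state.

Run two small machines in parallel and take their product. The first has 4 states tracking whether and how much of `yyy` has been seen; the second has 2 states tracking the count of `y`s modulo 2. A product state is a pair (one from each), accepting exactly when both do.
An 8-state machine:
        x   y  
>  q0   q0  q1 
   q1   q2  q3 
   q2   q2  q4 
   q3   q0  q5 
   q4   q0  q6 
   q5   q5  q7 
   q6   q2  q7 
 * q7   q7  q5 
(> = start, * = accepting)

start=q0; accept=q7; q0-x>q0; q0-y>q1; q1-x>q2; q1-y>q3; q2-x>q2; q2-y>q4; q3-x>q0; q3-y>q5; q4-x>q0; q4-y>q6; q5-x>q5; q5-y>q7; q6-x>q2; q6-y>q7; q7-x>q7; q7-y>q5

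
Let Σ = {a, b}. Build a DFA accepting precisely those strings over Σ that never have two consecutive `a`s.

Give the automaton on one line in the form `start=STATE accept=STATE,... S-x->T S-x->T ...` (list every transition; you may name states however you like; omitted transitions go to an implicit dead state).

This is the complement of 'contains `aa`'. Use the same substring-matching states — S0 through S2 holding how much of `aa` has just been matched — but flip the accepting set: everything except the trap S2 accepts.
With 3 states:
        a   b  
>* S0   S1  S0 
 * S1   S2  S0 
   S2   S2  S2 
(> = start, * = accepting)

start=S0 accept=S0,S1 S0-a->S1 S0-b->S0 S1-a->S2 S1-b->S0 S2-a->S2 S2-b->S2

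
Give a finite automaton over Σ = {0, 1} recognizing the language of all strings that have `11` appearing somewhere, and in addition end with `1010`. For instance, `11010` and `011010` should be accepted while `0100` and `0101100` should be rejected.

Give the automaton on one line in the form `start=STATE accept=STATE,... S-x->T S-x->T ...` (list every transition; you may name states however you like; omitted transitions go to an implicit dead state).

start=A accept=G A-0->A A-1->B B-0->A B-1->C C-0->D C-1->C D-0->E D-1->F E-0->E E-1->C F-0->G F-1->C G-0->E G-1->F

Build one automaton per condition and run them in lockstep. The first has 3 states tracking whether and how much of `11` has been seen; the second has 5 states tracking how much of the suffix `1010` has currently been matched. A product state is a pair (one from each), accepting exactly when both do. Equivalent product states are then merged.
With 7 states:
       0  1 
>  A   A  B 
   B   A  C 
   C   D  C 
   D   E  F 
   E   E  C 
   F   G  C 
 * G   E  F 
(> = start, * = accepting)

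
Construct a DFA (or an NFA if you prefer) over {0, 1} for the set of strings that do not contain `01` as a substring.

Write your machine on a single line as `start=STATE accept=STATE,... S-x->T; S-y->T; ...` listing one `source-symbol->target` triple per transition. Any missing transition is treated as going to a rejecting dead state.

This is the complement of 'contains `01`'. Use the same substring-matching states — s0 through s2 holding how much of `01` has just been matched — but flip the accepting set: everything except the trap s2 accepts.
3 states suffice.
        0   1  
>* s0   s1  s0 
 * s1   s1  s2 
   s2   s2  s2 
(> = start, * = accepting)

start=s0; accept=s0,s1; s0-0->s1; s0-1->s0; s1-0->s1; s1-1->s2; s2-0->s2; s2-1->s2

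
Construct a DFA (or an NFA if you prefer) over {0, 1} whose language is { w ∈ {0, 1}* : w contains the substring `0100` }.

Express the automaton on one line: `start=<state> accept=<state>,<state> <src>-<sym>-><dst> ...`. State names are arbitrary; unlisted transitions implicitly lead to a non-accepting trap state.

start=s0 accept=s4 s0-0->s1 s0-1->s0 s1-0->s1 s1-1->s2 s2-0->s3 s2-1->s0 s3-0->s4 s3-1->s2 s4-0->s4 s4-1->s4

Track how much of `0100` has been matched so far: state s0 is no progress, s4 is the absorbing accept state reached once `0100` has occurred. Intermediate states record partial matches; on a mismatch, fall back to the longest reusable overlap.
        0   1  
>  s0   s1  s0 
   s1   s1  s2 
   s2   s3  s0 
   s3   s4  s2 
 * s4   s4  s4 
(> = start, * = accepting)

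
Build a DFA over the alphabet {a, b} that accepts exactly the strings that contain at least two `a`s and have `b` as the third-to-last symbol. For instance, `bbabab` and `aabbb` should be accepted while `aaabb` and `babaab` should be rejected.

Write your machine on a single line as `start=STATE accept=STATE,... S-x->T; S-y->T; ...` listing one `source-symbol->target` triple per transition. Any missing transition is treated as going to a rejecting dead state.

start=s0; accept=s9,s11,s12,s13; s0-a->s1; s0-b->s2; s1-a->s3; s1-b->s4; s2-a->s5; s2-b->s2; s3-a->s3; s3-b->s6; s4-a->s7; s4-b->s8; s5-a->s9; s5-b->s4; s6-a->s7; s6-b->s10; s7-a->s9; s7-b->s11; s8-a->s12; s8-b->s8; s9-a->s3; s9-b->s6; s10-a->s12; s10-b->s13; s11-a->s7; s11-b->s10; s12-a->s9; s12-b->s11; s13-a->s12; s13-b->s13

Build one automaton per condition and run them in lockstep. One (4 states) tracks the count of `a`s, saturating at 3; the other (15 states) tracks the last 3 symbols read. Each combined state is a pair, one component from each; accept when both components accept. Equivalent product states are then merged.
14 states suffice.
          a    b  
>  s0     s1   s2 
   s1     s3   s4 
   s2     s5   s2 
   s3     s3   s6 
   s4     s7   s8 
   s5     s9   s4 
   s6     s7  s10 
   s7     s9  s11 
   s8    s12   s8 
 * s9     s3   s6 
   s10   s12  s13 
 * s11    s7  s10 
 * s12    s9  s11 
 * s13   s12  s13 
(> = start, * = accepting)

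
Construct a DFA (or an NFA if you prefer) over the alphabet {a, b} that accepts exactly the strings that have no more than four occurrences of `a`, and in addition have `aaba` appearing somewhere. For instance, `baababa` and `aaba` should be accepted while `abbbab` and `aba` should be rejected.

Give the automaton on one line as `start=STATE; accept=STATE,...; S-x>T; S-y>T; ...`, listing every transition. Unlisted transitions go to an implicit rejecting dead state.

Handle the two conditions separately and then intersect. The first has 6 states tracking the count of `a`s, saturating at 5; the second has 5 states tracking whether and how much of `aaba` has been seen. A product state is a pair (one from each), accepting exactly when both do.
          a    b  
>  q0     q1   q0 
   q1     q2   q3 
   q2     q4   q5 
   q3     q6   q3 
   q4     q7   q8 
   q5     q9  q10 
   q6     q4  q10 
   q7    q11  q12 
   q8    q13  q14 
 * q9    q13   q9 
   q10   q15  q10 
   q11   q11  q16 
   q12   q17  q18 
 * q13   q17  q13 
   q14   q19  q14 
   q15    q7  q14 
   q16   q17  q20 
   q17   q17  q17 
   q18   q21  q18 
   q19   q11  q18 
   q20   q21  q20 
   q21   q11  q20 
(> = start, * = accepting)

start=q0; accept=q9,q13; q0-a>q1; q0-b>q0; q1-a>q2; q1-b>q3; q2-a>q4; q2-b>q5; q3-a>q6; q3-b>q3; q4-a>q7; q4-b>q8; q5-a>q9; q5-b>q10; q6-a>q4; q6-b>q10; q7-a>q11; q7-b>q12; q8-a>q13; q8-b>q14; q9-a>q13; q9-b>q9; q10-a>q15; q10-b>q10; q11-a>q11; q11-b>q16; q12-a>q17; q12-b>q18; q13-a>q17; q13-b>q13; q14-a>q19; q14-b>q14; q15-a>q7; q15-b>q14; q16-a>q17; q16-b>q20; q17-a>q17; q17-b>q17; q18-a>q21; q18-b>q18; q19-a>q11; q19-b>q18; q20-a>q21; q20-b>q20; q21-a>q11; q21-b>q20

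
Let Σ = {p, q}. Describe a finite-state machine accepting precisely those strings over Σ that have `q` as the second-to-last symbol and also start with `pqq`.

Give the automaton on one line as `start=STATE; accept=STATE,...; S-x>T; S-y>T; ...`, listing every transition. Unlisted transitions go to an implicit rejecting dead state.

start=S0; accept=S4,S5; S0-p>S1; S0-q>S2; S1-p>S2; S1-q>S3; S2-p>S2; S2-q>S2; S3-p>S2; S3-q>S4; S4-p>S5; S4-q>S4; S5-p>S6; S5-q>S7; S6-p>S6; S6-q>S7; S7-p>S5; S7-q>S4

Run two small machines in parallel and take their product. One (7 states) tracks the last 2 symbols read; the other (5 states) tracks whether the input so far still matches the prefix `pqq`. Each combined state is a pair, one component from each; accept when both components accept. Minimizing collapses redundant product states.
8 states suffice.
        p   q  
>  S0   S1  S2 
   S1   S2  S3 
   S2   S2  S2 
   S3   S2  S4 
 * S4   S5  S4 
 * S5   S6  S7 
   S6   S6  S7 
   S7   S5  S4 
(> = start, * = accepting)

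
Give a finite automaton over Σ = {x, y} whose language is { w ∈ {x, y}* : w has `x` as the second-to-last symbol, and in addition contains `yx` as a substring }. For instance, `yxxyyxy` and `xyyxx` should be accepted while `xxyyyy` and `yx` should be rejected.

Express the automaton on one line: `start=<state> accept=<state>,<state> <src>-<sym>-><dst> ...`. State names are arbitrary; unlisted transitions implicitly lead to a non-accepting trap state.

start=A accept=H,I A-x->B A-y->C B-x->D B-y->E C-x->F C-y->G D-x->D D-y->E E-x->F E-y->G F-x->H F-y->I G-x->F G-y->G H-x->H H-y->I I-x->F I-y->J J-x->F J-y->J

Build one automaton per condition and run them in lockstep. The first has 7 states tracking the last 2 symbols read; the second has 3 states tracking whether and how much of `yx` has been seen. A product state is a pair (one from each), accepting exactly when both do.
A 10-state machine:
       x  y 
>  A   B  C 
   B   D  E 
   C   F  G 
   D   D  E 
   E   F  G 
   F   H  I 
   G   F  G 
 * H   H  I 
 * I   F  J 
   J   F  J 
(> = start, * = accepting)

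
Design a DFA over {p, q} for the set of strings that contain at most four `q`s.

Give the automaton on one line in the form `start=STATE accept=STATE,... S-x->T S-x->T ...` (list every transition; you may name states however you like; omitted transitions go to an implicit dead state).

start=S0 accept=S0,S1,S2,S3,S4 S0-p->S0 S0-q->S1 S1-p->S1 S1-q->S2 S2-p->S2 S2-q->S3 S3-p->S3 S3-q->S4 S4-p->S4 S4-q->S5 S5-p->S5 S5-q->S5

Count `q`s, saturating at 5: states S0 through S4 mean 0 through 4 `q`s seen; S5 means more than 4. Each `q` increments (capped at S5); other symbols loop. Accept from {S0, S1, S2, S3, S4}.
A 6-state machine:
        p   q  
>* S0   S0  S1 
 * S1   S1  S2 
 * S2   S2  S3 
 * S3   S3  S4 
 * S4   S4  S5 
   S5   S5  S5 
(> = start, * = accepting)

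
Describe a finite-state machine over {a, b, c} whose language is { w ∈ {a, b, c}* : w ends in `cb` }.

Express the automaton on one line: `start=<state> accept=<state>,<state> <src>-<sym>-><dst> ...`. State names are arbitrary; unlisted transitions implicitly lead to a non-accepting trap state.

Remember how much of `cb` the current input suffix matches. State q0 means no match yet; q1 means the last symbol is `c`; q2 means the last 2 symbols are `cb`. Only q2 accepts. On a mismatch, fall back to the longest proper suffix that is still a prefix of `cb`.
A 3-state machine:
        a   b   c  
>  q0   q0  q0  q1 
   q1   q0  q2  q1 
 * q2   q0  q0  q1 
(> = start, * = accepting)

start=q0 accept=q2 q0-a->q0 q0-b->q0 q0-c->q1 q1-a->q0 q1-b->q2 q1-c->q1 q2-a->q0 q2-b->q0 q2-c->q1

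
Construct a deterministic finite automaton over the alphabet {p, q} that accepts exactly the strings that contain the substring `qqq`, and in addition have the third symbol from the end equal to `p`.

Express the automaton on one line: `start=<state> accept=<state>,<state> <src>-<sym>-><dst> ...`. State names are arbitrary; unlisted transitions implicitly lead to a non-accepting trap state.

start=s0 accept=s7,s8,s9,s10 s0-p->s0 s0-q->s1 s1-p->s0 s1-q->s2 s2-p->s0 s2-q->s3 s3-p->s4 s3-q->s3 s4-p->s5 s4-q->s6 s5-p->s7 s5-q->s8 s6-p->s9 s6-q->s10 s7-p->s7 s7-q->s8 s8-p->s9 s8-q->s10 s9-p->s5 s9-q->s6 s10-p->s4 s10-q->s3

Build one automaton per condition and run them in lockstep. One (4 states) tracks whether and how much of `qqq` has been seen; the other (15 states) tracks the last 3 symbols read. Each combined state is a pair, one component from each; accept when both components accept. Minimizing collapses redundant product states.
          p    q  
>  s0     s0   s1 
   s1     s0   s2 
   s2     s0   s3 
   s3     s4   s3 
   s4     s5   s6 
   s5     s7   s8 
   s6     s9  s10 
 * s7     s7   s8 
 * s8     s9  s10 
 * s9     s5   s6 
 * s10    s4   s3 
(> = start, * = accepting)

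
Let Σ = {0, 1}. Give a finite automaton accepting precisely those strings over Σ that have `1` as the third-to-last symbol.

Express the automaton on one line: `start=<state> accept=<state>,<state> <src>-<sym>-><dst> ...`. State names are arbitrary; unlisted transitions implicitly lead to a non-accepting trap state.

start=q0 accept=q11,q12,q13,q14 q0-0->q1 q0-1->q2 q1-0->q3 q1-1->q4 q2-0->q5 q2-1->q6 q3-0->q7 q3-1->q8 q4-0->q9 q4-1->q10 q5-0->q11 q5-1->q12 q6-0->q13 q6-1->q14 q7-0->q7 q7-1->q8 q8-0->q9 q8-1->q10 q9-0->q11 q9-1->q12 q10-0->q13 q10-1->q14 q11-0->q7 q11-1->q8 q12-0->q9 q12-1->q10 q13-0->q11 q13-1->q12 q14-0->q13 q14-1->q14

Because acceptance depends on a position counted from the end, the machine has to buffer the most recent 3 symbols. Make each state the string of the last up-to-3 symbols read; on input `x` shift the window left and append `x`. Accept when the buffered window has length 3 and begins with `1`.
          0    1  
>  q0     q1   q2 
   q1     q3   q4 
   q2     q5   q6 
   q3     q7   q8 
   q4     q9  q10 
   q5    q11  q12 
   q6    q13  q14 
   q7     q7   q8 
   q8     q9  q10 
   q9    q11  q12 
   q10   q13  q14 
 * q11    q7   q8 
 * q12    q9  q10 
 * q13   q11  q12 
 * q14   q13  q14 
(> = start, * = accepting)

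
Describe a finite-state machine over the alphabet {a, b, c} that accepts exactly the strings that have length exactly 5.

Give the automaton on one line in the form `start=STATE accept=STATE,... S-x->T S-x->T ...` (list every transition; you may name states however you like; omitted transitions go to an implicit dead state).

start=q0 accept=q5 q0-a->q1 q0-b->q1 q0-c->q1 q1-a->q2 q1-b->q2 q1-c->q2 q2-a->q3 q2-b->q3 q2-c->q3 q3-a->q4 q3-b->q4 q3-c->q4 q4-a->q5 q4-b->q5 q4-c->q5 q5-a->q6 q5-b->q6 q5-c->q6 q6-a->q6 q6-b->q6 q6-c->q6

We only need to distinguish lengths 0, 1, …, 5, and '>5'. Chain q0 → q1 → q2 → q3 → q4 → q5 → q6 on every symbol, with q6 looping. Accepting states: {q5}.
7 states suffice.
        a   b   c  
>  q0   q1  q1  q1 
   q1   q2  q2  q2 
   q2   q3  q3  q3 
   q3   q4  q4  q4 
   q4   q5  q5  q5 
 * q5   q6  q6  q6 
   q6   q6  q6  q6 
(> = start, * = accepting)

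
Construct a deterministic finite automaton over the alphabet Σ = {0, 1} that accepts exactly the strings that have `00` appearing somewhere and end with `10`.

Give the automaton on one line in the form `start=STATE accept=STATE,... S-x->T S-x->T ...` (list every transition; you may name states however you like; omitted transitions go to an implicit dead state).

Run two small machines in parallel and take their product. One (3 states) tracks whether and how much of `00` has been seen; the other (3 states) tracks how much of the suffix `10` has currently been matched. Each combined state is a pair, one component from each; accept when both components accept. Minimizing collapses redundant product states.
A 5-state machine:
        0   1  
>  S0   S1  S0 
   S1   S2  S0 
   S2   S2  S3 
   S3   S4  S3 
 * S4   S2  S3 
(> = start, * = accepting)

start=S0 accept=S4 S0-0->S1 S0-1->S0 S1-0->S2 S1-1->S0 S2-0->S2 S2-1->S3 S3-0->S4 S3-1->S3 S4-0->S2 S4-1->S3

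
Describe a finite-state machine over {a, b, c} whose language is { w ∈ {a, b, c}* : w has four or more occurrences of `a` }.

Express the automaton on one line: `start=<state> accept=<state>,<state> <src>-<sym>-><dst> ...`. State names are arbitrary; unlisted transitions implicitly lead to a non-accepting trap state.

start=q0 accept=q4,q5 q0-a->q1 q0-b->q0 q0-c->q0 q1-a->q2 q1-b->q1 q1-c->q1 q2-a->q3 q2-b->q2 q2-c->q2 q3-a->q4 q3-b->q3 q3-c->q3 q4-a->q5 q4-b->q4 q4-c->q4 q5-a->q5 q5-b->q5 q5-c->q5

Only the number of `a`s matters, and only up to 5. Make a chain q0 → q1 → q2 → q3 → q4 → q5 advanced by each `a` (with q5 absorbing); every other symbol self-loops. The accepting set is {q4, q5}.
        a   b   c  
>  q0   q1  q0  q0 
   q1   q2  q1  q1 
   q2   q3  q2  q2 
   q3   q4  q3  q3 
 * q4   q5  q4  q4 
 * q5   q5  q5  q5 
(> = start, * = accepting)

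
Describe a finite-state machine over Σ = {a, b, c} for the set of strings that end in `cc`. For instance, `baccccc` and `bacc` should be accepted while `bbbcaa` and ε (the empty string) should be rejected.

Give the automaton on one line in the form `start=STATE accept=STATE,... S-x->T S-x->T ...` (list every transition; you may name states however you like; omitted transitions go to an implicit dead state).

Remember how much of `cc` the current input suffix matches. State S0 means no match yet; S1 means the last symbol is `c`; S2 means the last 2 symbols are `cc`. Only S2 accepts. On a mismatch, fall back to the longest proper suffix that is still a prefix of `cc`.
3 states suffice.
        a   b   c  
>  S0   S0  S0  S1 
   S1   S0  S0  S2 
 * S2   S0  S0  S2 
(> = start, * = accepting)

start=S0 accept=S2 S0-a->S0 S0-b->S0 S0-c->S1 S1-a->S0 S1-b->S0 S1-c->S2 S2-a->S0 S2-b->S0 S2-c->S2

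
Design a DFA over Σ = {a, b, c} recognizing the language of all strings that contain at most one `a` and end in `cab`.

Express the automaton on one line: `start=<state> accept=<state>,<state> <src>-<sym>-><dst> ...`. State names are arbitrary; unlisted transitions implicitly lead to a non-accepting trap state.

start=q0 accept=q8 q0-a->q1 q0-b->q0 q0-c->q2 q1-a->q3 q1-b->q1 q1-c->q4 q2-a->q5 q2-b->q0 q2-c->q2 q3-a->q3 q3-b->q3 q3-c->q6 q4-a->q7 q4-b->q1 q4-c->q4 q5-a->q3 q5-b->q8 q5-c->q4 q6-a->q7 q6-b->q3 q6-c->q6 q7-a->q3 q7-b->q9 q7-c->q6 q8-a->q3 q8-b->q1 q8-c->q4 q9-a->q3 q9-b->q3 q9-c->q6

Build one automaton per condition and run them in lockstep. The first has 3 states tracking the count of `a`s, saturating at 2; the second has 4 states tracking how much of the suffix `cab` has currently been matched. A product state is a pair (one from each), accepting exactly when both do.
        a   b   c  
>  q0   q1  q0  q2 
   q1   q3  q1  q4 
   q2   q5  q0  q2 
   q3   q3  q3  q6 
   q4   q7  q1  q4 
   q5   q3  q8  q4 
   q6   q7  q3  q6 
   q7   q3  q9  q6 
 * q8   q3  q1  q4 
   q9   q3  q3  q6 
(> = start, * = accepting)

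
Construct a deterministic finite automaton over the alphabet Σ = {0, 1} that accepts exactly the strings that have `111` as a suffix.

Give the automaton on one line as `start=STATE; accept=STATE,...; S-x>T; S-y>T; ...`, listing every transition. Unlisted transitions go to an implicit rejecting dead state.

start=S0; accept=S3; S0-0>S0; S0-1>S1; S1-0>S0; S1-1>S2; S2-0>S0; S2-1>S3; S3-0>S0; S3-1>S3

Let each state record the length of the longest suffix of the input read so far that is also a prefix of `111`. S1 means the last symbol is `1`; S2 means the last 2 symbols are `11`; S3 means the last 3 symbols are `111`. Accept only at S3, where the string currently ends in `111`.
With 4 states:
        0   1  
>  S0   S0  S1 
   S1   S0  S2 
   S2   S0  S3 
 * S3   S0  S3 
(> = start, * = accepting)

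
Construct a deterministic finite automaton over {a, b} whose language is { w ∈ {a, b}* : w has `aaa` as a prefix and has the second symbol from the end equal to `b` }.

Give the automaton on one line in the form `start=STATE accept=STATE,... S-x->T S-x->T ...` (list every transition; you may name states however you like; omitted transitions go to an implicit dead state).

Run two small machines in parallel and take their product. The first has 5 states tracking whether the input so far still matches the prefix `aaa`; the second has 7 states tracking the last 2 symbols read. A product state is a pair (one from each), accepting exactly when both do. Minimizing collapses redundant product states.
        a   b  
>  q0   q1  q2 
   q1   q3  q2 
   q2   q2  q2 
   q3   q4  q2 
   q4   q4  q5 
   q5   q6  q7 
 * q6   q4  q5 
 * q7   q6  q7 
(> = start, * = accepting)

start=q0 accept=q6,q7 q0-a->q1 q0-b->q2 q1-a->q3 q1-b->q2 q2-a->q2 q2-b->q2 q3-a->q4 q3-b->q2 q4-a->q4 q4-b->q5 q5-a->q6 q5-b->q7 q6-a->q4 q6-b->q5 q7-a->q6 q7-b->q7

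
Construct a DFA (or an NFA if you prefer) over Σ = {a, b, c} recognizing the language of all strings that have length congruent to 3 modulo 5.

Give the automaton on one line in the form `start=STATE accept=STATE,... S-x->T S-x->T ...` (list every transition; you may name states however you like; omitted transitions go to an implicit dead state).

start=s0 accept=s3 s0-a->s1 s0-b->s1 s0-c->s1 s1-a->s2 s1-b->s2 s1-c->s2 s2-a->s3 s2-b->s3 s2-c->s3 s3-a->s4 s3-b->s4 s3-c->s4 s4-a->s0 s4-b->s0 s4-c->s0

Count input length modulo 5: every symbol advances one step around the cycle s0 → s1 → s2 → s3 → s4 → s0. Accept at s3.
With 5 states:
        a   b   c  
>  s0   s1  s1  s1 
   s1   s2  s2  s2 
   s2   s3  s3  s3 
 * s3   s4  s4  s4 
   s4   s0  s0  s0 
(> = start, * = accepting)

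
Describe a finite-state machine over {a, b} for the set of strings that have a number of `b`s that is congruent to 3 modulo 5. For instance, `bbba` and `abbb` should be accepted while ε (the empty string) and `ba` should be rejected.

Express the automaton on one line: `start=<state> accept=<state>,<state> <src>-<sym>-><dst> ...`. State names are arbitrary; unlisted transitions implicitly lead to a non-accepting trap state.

start=s0 accept=s3 s0-a->s0 s0-b->s1 s1-a->s1 s1-b->s2 s2-a->s2 s2-b->s3 s3-a->s3 s3-b->s4 s4-a->s4 s4-b->s0

Keep the running count of `b`s modulo 5: each `b` advances along the cycle s0 → s1 → s2 → s3 → s4 → s0 while other symbols loop. Accept at s3.
5 states suffice.
        a   b  
>  s0   s0  s1 
   s1   s1  s2 
   s2   s2  s3 
 * s3   s3  s4 
   s4   s4  s0 
(> = start, * = accepting)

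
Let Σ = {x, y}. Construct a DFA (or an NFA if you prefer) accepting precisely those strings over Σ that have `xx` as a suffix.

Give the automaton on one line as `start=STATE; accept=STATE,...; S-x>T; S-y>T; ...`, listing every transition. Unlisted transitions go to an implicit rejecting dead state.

Remember how much of `xx` the current input suffix matches. State s0 means no match yet; s1 means the last symbol is `x`; s2 means the last 2 symbols are `xx`. Only s2 accepts. On a mismatch, fall back to the longest proper suffix that is still a prefix of `xx`.
        x   y  
>  s0   s1  s0 
   s1   s2  s0 
 * s2   s2  s0 
(> = start, * = accepting)

start=s0; accept=s2; s0-x>s1; s0-y>s0; s1-x>s2; s1-y>s0; s2-x>s2; s2-y>s0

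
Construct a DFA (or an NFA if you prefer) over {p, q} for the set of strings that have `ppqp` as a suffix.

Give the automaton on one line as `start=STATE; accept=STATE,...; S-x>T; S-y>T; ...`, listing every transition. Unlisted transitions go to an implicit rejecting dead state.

Remember how much of `ppqp` the current input suffix matches. State s0 means no match yet; s1 means the last symbol is `p`; s2 means the last 2 symbols are `pp`; s3 means the last 3 symbols are `ppq`; s4 means the last 4 symbols are `ppqp`. Only s4 accepts. On a mismatch, fall back to the longest proper suffix that is still a prefix of `ppqp`.
        p   q  
>  s0   s1  s0 
   s1   s2  s0 
   s2   s2  s3 
   s3   s4  s0 
 * s4   s2  s0 
(> = start, * = accepting)

start=s0; accept=s4; s0-p>s1; s0-q>s0; s1-p>s2; s1-q>s0; s2-p>s2; s2-q>s3; s3-p>s4; s3-q>s0; s4-p>s2; s4-q>s0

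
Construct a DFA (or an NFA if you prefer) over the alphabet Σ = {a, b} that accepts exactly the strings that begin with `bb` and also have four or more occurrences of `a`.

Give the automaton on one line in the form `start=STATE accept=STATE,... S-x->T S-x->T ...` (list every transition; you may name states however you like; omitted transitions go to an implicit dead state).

start=S0 accept=S11,S12 S0-a->S1 S0-b->S2 S1-a->S3 S1-b->S1 S2-a->S1 S2-b->S4 S3-a->S5 S3-b->S3 S4-a->S6 S4-b->S4 S5-a->S7 S5-b->S5 S6-a->S8 S6-b->S6 S7-a->S9 S7-b->S7 S8-a->S10 S8-b->S8 S9-a->S9 S9-b->S9 S10-a->S11 S10-b->S10 S11-a->S12 S11-b->S11 S12-a->S12 S12-b->S12

Handle the two conditions separately and then intersect. The first has 4 states tracking whether the input so far still matches the prefix `bb`; the second has 6 states tracking the count of `a`s, saturating at 5. A product state is a pair (one from each), accepting exactly when both do.
          a    b  
>  S0     S1   S2 
   S1     S3   S1 
   S2     S1   S4 
   S3     S5   S3 
   S4     S6   S4 
   S5     S7   S5 
   S6     S8   S6 
   S7     S9   S7 
   S8    S10   S8 
   S9     S9   S9 
   S10   S11  S10 
 * S11   S12  S11 
 * S12   S12  S12 
(> = start, * = accepting)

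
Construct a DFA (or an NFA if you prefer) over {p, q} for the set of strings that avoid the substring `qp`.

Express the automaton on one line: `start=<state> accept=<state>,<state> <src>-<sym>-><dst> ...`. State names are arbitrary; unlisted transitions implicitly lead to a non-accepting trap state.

Track partial matches of the forbidden pattern `qp`. State C is a dead state reached once `qp` has occurred; every other state accepts. A means no part of `qp` is currently matched.
With 3 states:
       p  q 
>* A   A  B 
 * B   C  B 
   C   C  C 
(> = start, * = accepting)

start=A accept=A,B A-p->A A-q->B B-p->C B-q->B C-p->C C-q->C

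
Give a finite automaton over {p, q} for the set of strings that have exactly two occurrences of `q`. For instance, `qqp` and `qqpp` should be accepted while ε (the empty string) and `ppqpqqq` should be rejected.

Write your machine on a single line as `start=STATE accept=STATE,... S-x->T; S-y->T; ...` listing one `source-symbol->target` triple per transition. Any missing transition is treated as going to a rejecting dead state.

start=A; accept=C; A-p->A; A-q->B; B-p->B; B-q->C; C-p->C; C-q->D; D-p->D; D-q->D

Count `q`s, saturating at 3: states A through C mean 0 through 2 `q`s seen; D means more than 2. Each `q` increments (capped at D); other symbols loop. Accept from {C}.
A 4-state machine:
       p  q 
>  A   A  B 
   B   B  C 
 * C   C  D 
   D   D  D 
(> = start, * = accepting)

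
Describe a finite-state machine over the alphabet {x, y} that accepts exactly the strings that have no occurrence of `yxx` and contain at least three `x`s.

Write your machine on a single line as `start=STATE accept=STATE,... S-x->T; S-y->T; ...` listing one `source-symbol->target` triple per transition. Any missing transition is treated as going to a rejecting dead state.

Handle the two conditions separately and then intersect. The first has 4 states tracking partial matches of the forbidden pattern `yxx`; the second has 5 states tracking the count of `x`s, saturating at 4. A product state is a pair (one from each), accepting exactly when both do.
17 states suffice.
          x    y  
>  S0     S1   S2 
   S1     S3   S4 
   S2     S5   S2 
   S3     S6   S7 
   S4     S8   S4 
   S5     S9   S4 
 * S6    S10  S11 
   S7    S12   S7 
   S8    S13   S7 
   S9    S13   S9 
 * S10   S10  S14 
 * S11   S15  S11 
 * S12   S16  S11 
   S13   S16  S13 
 * S14   S15  S14 
 * S15   S16  S14 
   S16   S16  S16 
(> = start, * = accepting)

start=S0; accept=S6,S10,S11,S12,S14,S15; S0-x->S1; S0-y->S2; S1-x->S3; S1-y->S4; S2-x->S5; S2-y->S2; S3-x->S6; S3-y->S7; S4-x->S8; S4-y->S4; S5-x->S9; S5-y->S4; S6-x->S10; S6-y->S11; S7-x->S12; S7-y->S7; S8-x->S13; S8-y->S7; S9-x->S13; S9-y->S9; S10-x->S10; S10-y->S14; S11-x->S15; S11-y->S11; S12-x->S16; S12-y->S11; S13-x->S16; S13-y->S13; S14-x->S15; S14-y->S14; S15-x->S16; S15-y->S14; S16-x->S16; S16-y->S16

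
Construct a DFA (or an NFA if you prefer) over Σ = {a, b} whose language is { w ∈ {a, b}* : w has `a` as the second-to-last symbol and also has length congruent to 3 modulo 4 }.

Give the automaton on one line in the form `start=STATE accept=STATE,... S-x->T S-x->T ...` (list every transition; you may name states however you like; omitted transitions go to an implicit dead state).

Run two small machines in parallel and take their product. The first has 7 states tracking the last 2 symbols read; the second has 4 states tracking the input length modulo 4. A product state is a pair (one from each), accepting exactly when both do.
A 19-state machine:
          a    b  
>  s0     s1   s2 
   s1     s3   s4 
   s2     s5   s6 
   s3     s7   s8 
   s4     s9  s10 
   s5     s7   s8 
   s6     s9  s10 
 * s7    s11  s12 
 * s8    s13  s14 
   s9    s11  s12 
   s10   s13  s14 
   s11   s15  s16 
   s12   s17  s18 
   s13   s15  s16 
   s14   s17  s18 
   s15    s3   s4 
   s16    s5   s6 
   s17    s3   s4 
   s18    s5   s6 
(> = start, * = accepting)

start=s0 accept=s7,s8 s0-a->s1 s0-b->s2 s1-a->s3 s1-b->s4 s2-a->s5 s2-b->s6 s3-a->s7 s3-b->s8 s4-a->s9 s4-b->s10 s5-a->s7 s5-b->s8 s6-a->s9 s6-b->s10 s7-a->s11 s7-b->s12 s8-a->s13 s8-b->s14 s9-a->s11 s9-b->s12 s10-a->s13 s10-b->s14 s11-a->s15 s11-b->s16 s12-a->s17 s12-b->s18 s13-a->s15 s13-b->s16 s14-a->s17 s14-b->s18 s15-a->s3 s15-b->s4 s16-a->s5 s16-b->s6 s17-a->s3 s17-b->s4 s18-a->s5 s18-b->s6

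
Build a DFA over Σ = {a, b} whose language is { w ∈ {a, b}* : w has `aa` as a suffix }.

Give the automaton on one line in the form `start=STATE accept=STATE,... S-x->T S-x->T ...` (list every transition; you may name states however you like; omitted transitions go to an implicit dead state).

start=S0 accept=S2 S0-a->S1 S0-b->S0 S1-a->S2 S1-b->S0 S2-a->S2 S2-b->S0

Remember how much of `aa` the current input suffix matches. State S0 means no match yet; S1 means the last symbol is `a`; S2 means the last 2 symbols are `aa`. Only S2 accepts. On a mismatch, fall back to the longest proper suffix that is still a prefix of `aa`.
        a   b  
>  S0   S1  S0 
   S1   S2  S0 
 * S2   S2  S0 
(> = start, * = accepting)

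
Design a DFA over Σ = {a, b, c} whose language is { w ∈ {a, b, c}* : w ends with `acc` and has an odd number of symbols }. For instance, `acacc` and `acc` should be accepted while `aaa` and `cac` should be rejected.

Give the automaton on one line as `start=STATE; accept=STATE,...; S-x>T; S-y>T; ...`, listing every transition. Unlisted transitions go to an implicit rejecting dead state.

start=q0; accept=q4; q0-a>q1; q0-b>q2; q0-c>q2; q1-a>q0; q1-b>q0; q1-c>q3; q2-a>q0; q2-b>q0; q2-c>q0; q3-a>q1; q3-b>q2; q3-c>q4; q4-a>q0; q4-b>q0; q4-c>q0

Run two small machines in parallel and take their product. The first has 4 states tracking how much of the suffix `acc` has currently been matched; the second has 2 states tracking the input length modulo 2. A product state is a pair (one from each), accepting exactly when both do. After merging equivalent states the machine shrinks.
        a   b   c  
>  q0   q1  q2  q2 
   q1   q0  q0  q3 
   q2   q0  q0  q0 
   q3   q1  q2  q4 
 * q4   q0  q0  q0 
(> = start, * = accepting)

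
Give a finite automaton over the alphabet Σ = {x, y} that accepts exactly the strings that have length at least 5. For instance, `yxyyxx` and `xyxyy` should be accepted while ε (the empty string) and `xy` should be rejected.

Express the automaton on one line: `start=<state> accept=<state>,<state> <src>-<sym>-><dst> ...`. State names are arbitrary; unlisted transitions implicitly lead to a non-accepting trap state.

start=q0 accept=q5,q6 q0-x->q1 q0-y->q1 q1-x->q2 q1-y->q2 q2-x->q3 q2-y->q3 q3-x->q4 q3-y->q4 q4-x->q5 q4-y->q5 q5-x->q6 q5-y->q6 q6-x->q6 q6-y->q6

Count input length up to 6: every symbol moves from q0 toward q6, which means 'more than 5' and absorbs. Accept from {q5, q6}.
        x   y  
>  q0   q1  q1 
   q1   q2  q2 
   q2   q3  q3 
   q3   q4  q4 
   q4   q5  q5 
 * q5   q6  q6 
 * q6   q6  q6 
(> = start, * = accepting)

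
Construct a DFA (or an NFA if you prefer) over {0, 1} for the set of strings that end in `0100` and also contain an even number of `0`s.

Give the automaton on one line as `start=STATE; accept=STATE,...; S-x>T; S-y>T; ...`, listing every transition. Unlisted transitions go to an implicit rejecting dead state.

Handle the two conditions separately and then intersect. The first has 5 states tracking how much of the suffix `0100` has currently been matched; the second has 2 states tracking the count of `0`s modulo 2. A product state is a pair (one from each), accepting exactly when both do. Minimizing collapses redundant product states.
        0   1  
>  q0   q1  q0 
   q1   q2  q1 
   q2   q1  q3 
   q3   q4  q0 
   q4   q5  q1 
 * q5   q1  q3 
(> = start, * = accepting)

start=q0; accept=q5; q0-0>q1; q0-1>q0; q1-0>q2; q1-1>q1; q2-0>q1; q2-1>q3; q3-0>q4; q3-1>q0; q4-0>q5; q4-1>q1; q5-0>q1; q5-1>q3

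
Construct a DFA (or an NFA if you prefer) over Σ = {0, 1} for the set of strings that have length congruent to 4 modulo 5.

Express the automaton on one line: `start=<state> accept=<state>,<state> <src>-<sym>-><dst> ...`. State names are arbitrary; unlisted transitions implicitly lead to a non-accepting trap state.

Count input length modulo 5: every symbol advances one step around the cycle s0 → s1 → s2 → s3 → s4 → s0. Accept at s4.
5 states suffice.
        0   1  
>  s0   s1  s1 
   s1   s2  s2 
   s2   s3  s3 
   s3   s4  s4 
 * s4   s0  s0 
(> = start, * = accepting)

start=s0 accept=s4 s0-0->s1 s0-1->s1 s1-0->s2 s1-1->s2 s2-0->s3 s2-1->s3 s3-0->s4 s3-1->s4 s4-0->s0 s4-1->s0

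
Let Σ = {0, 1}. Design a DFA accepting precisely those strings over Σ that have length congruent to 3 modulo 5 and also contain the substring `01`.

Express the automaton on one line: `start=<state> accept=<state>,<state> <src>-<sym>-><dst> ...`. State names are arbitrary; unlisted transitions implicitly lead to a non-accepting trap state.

Run two small machines in parallel and take their product. The first has 5 states tracking the input length modulo 5; the second has 3 states tracking whether and how much of `01` has been seen. A product state is a pair (one from each), accepting exactly when both do.
With 15 states:
          0    1  
>  q0     q1   q2 
   q1     q3   q4 
   q2     q3   q5 
   q3     q6   q7 
   q4     q7   q7 
   q5     q6   q8 
   q6     q9  q10 
 * q7    q10  q10 
   q8     q9  q11 
   q9    q12  q13 
   q10   q13  q13 
   q11   q12   q0 
   q12    q1  q14 
   q13   q14  q14 
   q14    q4   q4 
(> = start, * = accepting)

start=q0 accept=q7 q0-0->q1 q0-1->q2 q1-0->q3 q1-1->q4 q2-0->q3 q2-1->q5 q3-0->q6 q3-1->q7 q4-0->q7 q4-1->q7 q5-0->q6 q5-1->q8 q6-0->q9 q6-1->q10 q7-0->q10 q7-1->q10 q8-0->q9 q8-1->q11 q9-0->q12 q9-1->q13 q10-0->q13 q10-1->q13 q11-0->q12 q11-1->q0 q12-0->q1 q12-1->q14 q13-0->q14 q13-1->q14 q14-0->q4 q14-1->q4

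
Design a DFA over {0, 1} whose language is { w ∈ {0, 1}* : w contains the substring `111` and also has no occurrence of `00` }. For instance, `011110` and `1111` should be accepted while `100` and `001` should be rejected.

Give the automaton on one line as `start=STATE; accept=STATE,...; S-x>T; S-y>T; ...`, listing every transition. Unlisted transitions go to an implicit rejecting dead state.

start=A; accept=F,G; A-0>B; A-1>C; B-0>D; B-1>C; C-0>B; C-1>E; D-0>D; D-1>D; E-0>B; E-1>F; F-0>G; F-1>F; G-0>D; G-1>F

Run two small machines in parallel and take their product. One (4 states) tracks whether and how much of `111` has been seen; the other (3 states) tracks partial matches of the forbidden pattern `00`. Each combined state is a pair, one component from each; accept when both components accept. After merging equivalent states the machine shrinks.
A 7-state machine:
       0  1 
>  A   B  C 
   B   D  C 
   C   B  E 
   D   D  D 
   E   B  F 
 * F   G  F 
 * G   D  F 
(> = start, * = accepting)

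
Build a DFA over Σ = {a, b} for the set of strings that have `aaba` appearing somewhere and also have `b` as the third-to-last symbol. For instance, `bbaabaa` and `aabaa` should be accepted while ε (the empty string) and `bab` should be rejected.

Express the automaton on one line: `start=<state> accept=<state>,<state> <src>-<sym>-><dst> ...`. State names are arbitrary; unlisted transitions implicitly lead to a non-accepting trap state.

Handle the two conditions separately and then intersect. One (5 states) tracks whether and how much of `aaba` has been seen; the other (15 states) tracks the last 3 symbols read. Each combined state is a pair, one component from each; accept when both components accept. Equivalent product states are then merged.
12 states suffice.
          a    b  
>  S0     S1   S0 
   S1     S2   S0 
   S2     S2   S3 
   S3     S4   S0 
   S4     S5   S6 
 * S5     S7   S8 
 * S6     S4   S9 
   S7     S7   S8 
   S8     S4   S9 
   S9    S10  S11 
 * S10    S5   S6 
 * S11   S10  S11 
(> = start, * = accepting)

start=S0 accept=S5,S6,S10,S11 S0-a->S1 S0-b->S0 S1-a->S2 S1-b->S0 S2-a->S2 S2-b->S3 S3-a->S4 S3-b->S0 S4-a->S5 S4-b->S6 S5-a->S7 S5-b->S8 S6-a->S4 S6-b->S9 S7-a->S7 S7-b->S8 S8-a->S4 S8-b->S9 S9-a->S10 S9-b->S11 S10-a->S5 S10-b->S6 S11-a->S10 S11-b->S11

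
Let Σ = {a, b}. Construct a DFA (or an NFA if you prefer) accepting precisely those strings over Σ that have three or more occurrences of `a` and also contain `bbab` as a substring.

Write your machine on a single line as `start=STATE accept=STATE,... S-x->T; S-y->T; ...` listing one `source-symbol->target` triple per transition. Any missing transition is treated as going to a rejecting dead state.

Run two small machines in parallel and take their product. One (5 states) tracks the count of `a`s, saturating at 4; the other (5 states) tracks whether and how much of `bbab` has been seen. Each combined state is a pair, one component from each; accept when both components accept.
          a    b  
>  s0     s1   s2 
   s1     s3   s4 
   s2     s1   s5 
   s3     s6   s7 
   s4     s3   s8 
   s5     s9   s5 
   s6    s10  s11 
   s7     s6  s12 
   s8    s13   s8 
   s9     s3  s14 
   s10   s10  s15 
   s11   s10  s16 
   s12   s17  s12 
   s13    s6  s18 
   s14   s18  s14 
   s15   s10  s19 
   s16   s20  s16 
   s17   s10  s21 
   s18   s21  s18 
   s19   s20  s19 
   s20   s10  s22 
 * s21   s22  s21 
 * s22   s22  s22 
(> = start, * = accepting)

start=s0; accept=s21,s22; s0-a->s1; s0-b->s2; s1-a->s3; s1-b->s4; s2-a->s1; s2-b->s5; s3-a->s6; s3-b->s7; s4-a->s3; s4-b->s8; s5-a->s9; s5-b->s5; s6-a->s10; s6-b->s11; s7-a->s6; s7-b->s12; s8-a->s13; s8-b->s8; s9-a->s3; s9-b->s14; s10-a->s10; s10-b->s15; s11-a->s10; s11-b->s16; s12-a->s17; s12-b->s12; s13-a->s6; s13-b->s18; s14-a->s18; s14-b->s14; s15-a->s10; s15-b->s19; s16-a->s20; s16-b->s16; s17-a->s10; s17-b->s21; s18-a->s21; s18-b->s18; s19-a->s20; s19-b->s19; s20-a->s10; s20-b->s22; s21-a->s22; s21-b->s21; s22-a->s22; s22-b->s22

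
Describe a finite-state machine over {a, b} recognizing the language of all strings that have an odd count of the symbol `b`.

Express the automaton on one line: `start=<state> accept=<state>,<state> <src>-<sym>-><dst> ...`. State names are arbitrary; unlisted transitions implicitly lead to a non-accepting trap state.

start=q0 accept=q1 q0-a->q0 q0-b->q1 q1-a->q1 q1-b->q0

The only thing that matters is how many `b`s have appeared, reduced mod 2. Use one state per residue: q0 for 0, …, q1 for 1. Reading `b` moves to the next residue; anything else stays put. q1 is accepting.
2 states suffice.
        a   b  
>  q0   q0  q1 
 * q1   q1  q0 
(> = start, * = accepting)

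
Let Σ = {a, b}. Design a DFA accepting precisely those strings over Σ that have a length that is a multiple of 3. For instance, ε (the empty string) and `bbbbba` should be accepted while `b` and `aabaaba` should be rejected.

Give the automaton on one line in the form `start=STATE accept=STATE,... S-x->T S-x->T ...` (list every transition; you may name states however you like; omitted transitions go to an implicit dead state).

start=S0 accept=S0 S0-a->S1 S0-b->S1 S1-a->S2 S1-b->S2 S2-a->S0 S2-b->S0

Count input length modulo 3: every symbol advances one step around the cycle S0 → S1 → S2 → S0. Accept at S0.
With 3 states:
        a   b  
>* S0   S1  S1 
   S1   S2  S2 
   S2   S0  S0 
(> = start, * = accepting)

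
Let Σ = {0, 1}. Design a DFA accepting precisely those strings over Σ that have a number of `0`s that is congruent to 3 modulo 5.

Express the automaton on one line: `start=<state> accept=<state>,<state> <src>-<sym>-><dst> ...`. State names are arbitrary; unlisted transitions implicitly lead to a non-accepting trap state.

Keep the running count of `0`s modulo 5: each `0` advances along the cycle s0 → s1 → s2 → s3 → s4 → s0 while other symbols loop. Accept at s3.
        0   1  
>  s0   s1  s0 
   s1   s2  s1 
   s2   s3  s2 
 * s3   s4  s3 
   s4   s0  s4 
(> = start, * = accepting)

start=s0 accept=s3 s0-0->s1 s0-1->s0 s1-0->s2 s1-1->s1 s2-0->s3 s2-1->s2 s3-0->s4 s3-1->s3 s4-0->s0 s4-1->s4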